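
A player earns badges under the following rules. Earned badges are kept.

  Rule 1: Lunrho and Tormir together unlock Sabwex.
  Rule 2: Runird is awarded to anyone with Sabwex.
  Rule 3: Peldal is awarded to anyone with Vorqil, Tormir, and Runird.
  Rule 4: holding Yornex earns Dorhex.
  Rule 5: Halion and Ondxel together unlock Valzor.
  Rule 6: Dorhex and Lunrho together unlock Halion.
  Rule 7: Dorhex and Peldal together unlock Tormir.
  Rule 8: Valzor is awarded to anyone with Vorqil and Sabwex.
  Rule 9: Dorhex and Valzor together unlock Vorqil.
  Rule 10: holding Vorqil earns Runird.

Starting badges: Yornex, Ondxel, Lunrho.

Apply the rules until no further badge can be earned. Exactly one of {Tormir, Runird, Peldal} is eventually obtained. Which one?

With Yornex, Dorhex is earned (Rule 4).
With Dorhex and Lunrho, Halion is earned (Rule 6).
With Halion and Ondxel, Valzor is earned (Rule 5).
With Dorhex and Valzor, Vorqil is earned (Rule 9).
With Vorqil, Runird is earned (Rule 10).
Peldal would need Vorqil, Tormir, and Runird (Rule 3), but Tormir is never earned. Tormir would need Dorhex and Peldal (Rule 7), but Peldal is never earned.

Runird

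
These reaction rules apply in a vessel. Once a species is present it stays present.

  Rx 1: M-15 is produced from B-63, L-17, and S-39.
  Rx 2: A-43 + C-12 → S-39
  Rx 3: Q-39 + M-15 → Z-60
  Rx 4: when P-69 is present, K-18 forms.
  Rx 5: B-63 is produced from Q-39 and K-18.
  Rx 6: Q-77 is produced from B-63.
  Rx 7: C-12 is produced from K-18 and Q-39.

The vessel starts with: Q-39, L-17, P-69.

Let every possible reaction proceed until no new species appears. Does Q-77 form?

Yes

P-69 present → K-18 forms (Rx 4).
Q-39 and K-18 present → B-63 forms (Rx 5).
B-63 present → Q-77 forms (Rx 6).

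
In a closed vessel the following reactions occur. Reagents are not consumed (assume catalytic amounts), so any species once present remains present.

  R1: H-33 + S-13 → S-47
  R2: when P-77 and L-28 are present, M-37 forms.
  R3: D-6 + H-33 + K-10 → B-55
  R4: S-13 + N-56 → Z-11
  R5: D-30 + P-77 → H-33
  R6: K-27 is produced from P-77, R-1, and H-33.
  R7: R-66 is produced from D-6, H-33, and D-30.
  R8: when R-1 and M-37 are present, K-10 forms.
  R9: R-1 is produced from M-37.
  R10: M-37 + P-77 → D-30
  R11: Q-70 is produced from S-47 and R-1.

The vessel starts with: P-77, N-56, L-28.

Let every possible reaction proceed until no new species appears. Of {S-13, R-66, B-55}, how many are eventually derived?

No rule produces S-13, and it is not given.
R-66 would need D-6, H-33, and D-30 (R7), but D-6 never forms.
B-55 would need D-6, H-33, and K-10 (R3), but D-6 never forms.
None of the 3 are reached.

0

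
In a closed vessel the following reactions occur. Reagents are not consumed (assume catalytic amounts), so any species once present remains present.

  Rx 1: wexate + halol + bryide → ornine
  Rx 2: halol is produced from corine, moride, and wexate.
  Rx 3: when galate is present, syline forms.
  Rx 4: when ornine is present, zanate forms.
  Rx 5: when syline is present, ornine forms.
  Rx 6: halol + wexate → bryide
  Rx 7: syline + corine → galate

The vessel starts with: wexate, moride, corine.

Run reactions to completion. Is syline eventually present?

No

syline would need galate (Rx 3), but galate never forms.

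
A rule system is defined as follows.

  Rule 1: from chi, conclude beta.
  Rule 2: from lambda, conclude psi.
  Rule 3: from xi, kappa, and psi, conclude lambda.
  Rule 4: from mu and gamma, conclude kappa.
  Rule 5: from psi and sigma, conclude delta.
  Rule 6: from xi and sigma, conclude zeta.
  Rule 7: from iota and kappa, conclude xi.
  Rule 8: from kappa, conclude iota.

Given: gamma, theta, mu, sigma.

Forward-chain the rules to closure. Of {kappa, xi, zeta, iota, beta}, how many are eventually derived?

4

From mu and gamma, Rule 4 gives kappa.
kappa holds, so iota follows (Rule 8).
From iota and kappa, Rule 7 gives xi.
xi and sigma hold, so zeta follows (Rule 6).
kappa: reached.
xi: reached.
zeta: reached.
iota: reached.
beta would need chi (Rule 1), but chi is never established.
Reached: kappa, xi, zeta, and iota — 4 of the 5.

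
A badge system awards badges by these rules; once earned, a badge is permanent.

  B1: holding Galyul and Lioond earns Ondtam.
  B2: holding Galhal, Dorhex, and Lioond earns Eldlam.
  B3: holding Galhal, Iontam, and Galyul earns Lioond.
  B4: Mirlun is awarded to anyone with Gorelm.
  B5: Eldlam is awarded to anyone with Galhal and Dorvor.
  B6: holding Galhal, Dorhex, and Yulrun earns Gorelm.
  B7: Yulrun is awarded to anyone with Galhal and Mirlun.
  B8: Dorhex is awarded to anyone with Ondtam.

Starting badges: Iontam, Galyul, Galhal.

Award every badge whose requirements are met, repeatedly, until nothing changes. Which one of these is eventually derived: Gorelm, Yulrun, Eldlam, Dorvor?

With Galhal, Iontam, and Galyul, Lioond is earned (B3).
With Galyul and Lioond, Ondtam is earned (B1).
With Ondtam, Dorhex is earned (B8).
With Galhal, Dorhex, and Lioond, Eldlam is earned (B2).
No rule produces Dorvor, and it is not given. Yulrun would need Galhal and Mirlun (B7), but Mirlun is never earned. Gorelm would need Galhal, Dorhex, and Yulrun (B6), but Yulrun is never earned.

Eldlam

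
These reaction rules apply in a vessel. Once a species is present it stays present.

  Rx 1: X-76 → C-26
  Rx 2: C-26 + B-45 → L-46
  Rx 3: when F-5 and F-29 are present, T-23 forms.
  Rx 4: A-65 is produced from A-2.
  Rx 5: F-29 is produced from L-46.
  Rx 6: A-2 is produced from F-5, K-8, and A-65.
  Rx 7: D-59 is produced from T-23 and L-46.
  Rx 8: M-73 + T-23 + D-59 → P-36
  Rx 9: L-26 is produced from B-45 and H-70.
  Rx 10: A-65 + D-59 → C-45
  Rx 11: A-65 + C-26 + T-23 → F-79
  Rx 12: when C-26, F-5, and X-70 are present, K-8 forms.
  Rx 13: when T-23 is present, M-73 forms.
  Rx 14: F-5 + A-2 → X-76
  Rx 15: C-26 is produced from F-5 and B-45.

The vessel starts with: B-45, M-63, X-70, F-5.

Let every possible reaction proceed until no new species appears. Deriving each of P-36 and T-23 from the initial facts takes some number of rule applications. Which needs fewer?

T-23: F-5 and B-45 present → C-26 forms (Rx 15). C-26 and B-45 present → L-46 forms (Rx 2). L-46 present → F-29 forms (Rx 5). F-5 and F-29 present → T-23 forms (Rx 3). [4 rule applications]
P-36: F-5 and B-45 present → C-26 forms (Rx 15). C-26 and B-45 present → L-46 forms (Rx 2). L-46 present → F-29 forms (Rx 5). F-5 and F-29 present → T-23 forms (Rx 3). T-23 present → M-73 forms (Rx 13). T-23 and L-46 present → D-59 forms (Rx 7). M-73, T-23, and D-59 present → P-36 forms (Rx 8). [7 rule applications]
T-23 needs fewer.

T-23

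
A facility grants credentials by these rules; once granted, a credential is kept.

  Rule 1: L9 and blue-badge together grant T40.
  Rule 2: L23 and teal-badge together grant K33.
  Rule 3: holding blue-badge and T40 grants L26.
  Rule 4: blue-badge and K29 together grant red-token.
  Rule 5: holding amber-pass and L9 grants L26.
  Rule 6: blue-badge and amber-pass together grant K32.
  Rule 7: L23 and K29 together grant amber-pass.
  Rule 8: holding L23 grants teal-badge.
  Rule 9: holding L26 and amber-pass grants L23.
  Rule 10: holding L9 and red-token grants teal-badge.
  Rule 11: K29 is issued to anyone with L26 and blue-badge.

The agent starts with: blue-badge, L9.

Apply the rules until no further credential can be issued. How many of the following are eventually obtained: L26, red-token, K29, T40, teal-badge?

Holding L9 and blue-badge grants T40 (Rule 1).
Holding blue-badge and T40 grants L26 (Rule 3).
Holding L26 and blue-badge grants K29 (Rule 11).
Holding blue-badge and K29 grants red-token (Rule 4).
Holding L9 and red-token grants teal-badge (Rule 10).
L26: reached.
red-token: reached.
K29: reached.
T40: reached.
teal-badge: reached.
All 5 are reached.

5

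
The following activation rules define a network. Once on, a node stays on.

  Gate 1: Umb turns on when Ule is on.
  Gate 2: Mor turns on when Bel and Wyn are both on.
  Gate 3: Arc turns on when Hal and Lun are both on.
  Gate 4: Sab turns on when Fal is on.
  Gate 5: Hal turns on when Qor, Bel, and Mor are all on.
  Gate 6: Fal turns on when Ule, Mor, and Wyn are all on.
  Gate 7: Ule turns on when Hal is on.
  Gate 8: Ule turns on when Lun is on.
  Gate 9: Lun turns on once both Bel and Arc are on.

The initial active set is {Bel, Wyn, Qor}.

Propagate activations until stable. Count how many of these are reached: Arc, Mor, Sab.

2

Bel and Wyn are on, so Mor turns on (Gate 2).
Gate 5: Qor, Bel, and Mor on → Hal on.
Hal is on, so Ule turns on (Gate 7).
Gate 6: Ule, Mor, and Wyn on → Fal on.
Gate 4: Fal on → Sab on.
Arc would need Hal and Lun (Gate 3), but Lun never turns on.
Mor: reached.
Sab: reached.
Reached: Mor and Sab — 2 of the 3.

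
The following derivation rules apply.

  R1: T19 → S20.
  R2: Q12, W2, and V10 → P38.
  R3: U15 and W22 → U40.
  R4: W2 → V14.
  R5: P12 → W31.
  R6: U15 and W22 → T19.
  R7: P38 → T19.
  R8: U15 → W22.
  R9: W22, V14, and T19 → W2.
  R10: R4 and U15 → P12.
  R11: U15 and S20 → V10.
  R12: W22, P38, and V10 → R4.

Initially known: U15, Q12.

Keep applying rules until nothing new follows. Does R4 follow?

No

R4 would need W22, P38, and V10 (R12), but P38 is never established.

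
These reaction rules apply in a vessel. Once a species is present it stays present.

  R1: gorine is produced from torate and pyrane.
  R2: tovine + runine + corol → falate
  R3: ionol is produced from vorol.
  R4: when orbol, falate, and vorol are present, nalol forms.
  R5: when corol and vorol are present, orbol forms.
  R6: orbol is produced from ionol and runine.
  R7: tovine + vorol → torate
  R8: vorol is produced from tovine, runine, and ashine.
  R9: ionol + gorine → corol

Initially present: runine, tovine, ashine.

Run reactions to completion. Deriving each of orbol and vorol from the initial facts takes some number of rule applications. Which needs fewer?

vorol

vorol: tovine, runine, and ashine present → vorol forms (R8). [1 rule application]
orbol: tovine, runine, and ashine present → vorol forms (R8). vorol present → ionol forms (R3). ionol and runine present → orbol forms (R6). [3 rule applications]
vorol needs fewer.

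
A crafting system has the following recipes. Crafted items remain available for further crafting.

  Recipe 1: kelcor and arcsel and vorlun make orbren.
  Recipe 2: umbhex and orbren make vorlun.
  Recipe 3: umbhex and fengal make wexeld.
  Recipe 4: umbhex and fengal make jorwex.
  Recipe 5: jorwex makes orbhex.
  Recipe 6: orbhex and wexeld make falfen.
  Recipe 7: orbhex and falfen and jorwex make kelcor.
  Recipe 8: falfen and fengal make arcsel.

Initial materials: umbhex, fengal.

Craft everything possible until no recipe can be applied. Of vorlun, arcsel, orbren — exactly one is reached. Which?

arcsel

umbhex and fengal → wexeld (Recipe 3).
Using Recipe 4, umbhex and fengal make jorwex.
jorwex → orbhex (Recipe 5).
orbhex and wexeld → falfen (Recipe 6).
Using Recipe 8, falfen and fengal make arcsel.
vorlun would need umbhex and orbren (Recipe 2), but orbren is never obtained. orbren would need kelcor, arcsel, and vorlun (Recipe 1), but vorlun is never obtained.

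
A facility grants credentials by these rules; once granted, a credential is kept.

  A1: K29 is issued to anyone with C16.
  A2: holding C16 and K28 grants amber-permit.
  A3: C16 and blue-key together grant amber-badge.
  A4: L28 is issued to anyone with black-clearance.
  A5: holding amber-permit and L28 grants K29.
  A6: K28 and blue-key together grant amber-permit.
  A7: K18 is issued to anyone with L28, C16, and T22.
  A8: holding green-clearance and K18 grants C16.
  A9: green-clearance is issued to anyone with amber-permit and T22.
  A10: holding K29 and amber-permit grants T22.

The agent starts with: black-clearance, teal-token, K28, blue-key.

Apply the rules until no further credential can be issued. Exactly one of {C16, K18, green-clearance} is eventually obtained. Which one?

green-clearance

Holding K28 and blue-key grants amber-permit (A6).
Holding black-clearance grants L28 (A4).
Holding amber-permit and L28 grants K29 (A5).
Holding K29 and amber-permit grants T22 (A10).
Holding amber-permit and T22 grants green-clearance (A9).
C16 would need green-clearance and K18 (A8), but K18 is never granted. K18 would need L28, C16, and T22 (A7), but C16 is never granted.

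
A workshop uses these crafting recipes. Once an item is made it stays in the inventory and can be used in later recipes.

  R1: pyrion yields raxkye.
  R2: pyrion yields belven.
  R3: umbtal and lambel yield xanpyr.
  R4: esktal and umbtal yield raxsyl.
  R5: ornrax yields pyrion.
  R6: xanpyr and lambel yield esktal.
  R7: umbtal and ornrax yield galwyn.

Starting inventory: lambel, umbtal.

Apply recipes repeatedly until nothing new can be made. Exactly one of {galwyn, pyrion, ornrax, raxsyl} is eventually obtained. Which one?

raxsyl

Using R3, umbtal and lambel make xanpyr.
xanpyr and lambel → esktal (R6).
esktal and umbtal → raxsyl (R4).
No rule produces ornrax, and it is not given. pyrion would need ornrax (R5), but ornrax is never obtained. galwyn would need umbtal and ornrax (R7), but ornrax is never obtained.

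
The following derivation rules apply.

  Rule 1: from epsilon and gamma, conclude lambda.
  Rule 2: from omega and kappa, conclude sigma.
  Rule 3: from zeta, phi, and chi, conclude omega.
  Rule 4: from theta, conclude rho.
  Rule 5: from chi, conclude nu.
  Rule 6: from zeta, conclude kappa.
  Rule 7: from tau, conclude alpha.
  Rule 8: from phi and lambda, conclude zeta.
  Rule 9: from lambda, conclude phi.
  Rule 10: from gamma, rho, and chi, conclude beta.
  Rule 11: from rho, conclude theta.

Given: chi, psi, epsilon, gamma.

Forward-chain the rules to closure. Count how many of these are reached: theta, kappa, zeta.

2

epsilon and gamma hold, so lambda follows (Rule 1).
lambda holds, so phi follows (Rule 9).
From phi and lambda, Rule 8 gives zeta.
zeta holds, so kappa follows (Rule 6).
theta would need rho (Rule 11), but rho is never established.
kappa: reached.
zeta: reached.
Reached: kappa and zeta — 2 of the 3.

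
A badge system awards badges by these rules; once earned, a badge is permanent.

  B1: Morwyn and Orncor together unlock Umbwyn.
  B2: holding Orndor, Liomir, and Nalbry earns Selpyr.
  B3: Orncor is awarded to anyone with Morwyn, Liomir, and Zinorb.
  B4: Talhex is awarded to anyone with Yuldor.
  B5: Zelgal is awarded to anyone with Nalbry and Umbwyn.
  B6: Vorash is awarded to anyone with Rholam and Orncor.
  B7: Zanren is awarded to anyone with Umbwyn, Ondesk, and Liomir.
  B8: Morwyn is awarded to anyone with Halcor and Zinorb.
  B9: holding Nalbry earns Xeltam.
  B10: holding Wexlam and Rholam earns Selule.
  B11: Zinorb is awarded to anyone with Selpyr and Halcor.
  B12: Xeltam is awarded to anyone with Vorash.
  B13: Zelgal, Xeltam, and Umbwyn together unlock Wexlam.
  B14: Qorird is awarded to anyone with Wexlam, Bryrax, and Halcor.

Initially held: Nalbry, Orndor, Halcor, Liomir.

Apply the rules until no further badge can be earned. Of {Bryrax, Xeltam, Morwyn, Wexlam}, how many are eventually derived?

With Orndor, Liomir, and Nalbry, Selpyr is earned (B2).
With Nalbry, Xeltam is earned (B9).
With Selpyr and Halcor, Zinorb is earned (B11).
With Halcor and Zinorb, Morwyn is earned (B8).
With Morwyn, Liomir, and Zinorb, Orncor is earned (B3).
With Morwyn and Orncor, Umbwyn is earned (B1).
With Nalbry and Umbwyn, Zelgal is earned (B5).
With Zelgal, Xeltam, and Umbwyn, Wexlam is earned (B13).
No rule produces Bryrax, and it is not given.
Xeltam: reached.
Morwyn: reached.
Wexlam: reached.
Reached: Xeltam, Morwyn, and Wexlam — 3 of the 4.

3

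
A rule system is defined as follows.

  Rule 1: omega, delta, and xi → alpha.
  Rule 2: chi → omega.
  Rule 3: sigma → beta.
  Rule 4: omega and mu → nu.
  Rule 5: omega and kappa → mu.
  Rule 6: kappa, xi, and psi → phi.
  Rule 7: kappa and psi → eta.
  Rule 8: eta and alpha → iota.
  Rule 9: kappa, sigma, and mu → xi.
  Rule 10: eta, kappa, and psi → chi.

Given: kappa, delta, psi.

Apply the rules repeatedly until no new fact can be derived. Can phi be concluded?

No

phi would need kappa, xi, and psi (Rule 6), but xi is never established.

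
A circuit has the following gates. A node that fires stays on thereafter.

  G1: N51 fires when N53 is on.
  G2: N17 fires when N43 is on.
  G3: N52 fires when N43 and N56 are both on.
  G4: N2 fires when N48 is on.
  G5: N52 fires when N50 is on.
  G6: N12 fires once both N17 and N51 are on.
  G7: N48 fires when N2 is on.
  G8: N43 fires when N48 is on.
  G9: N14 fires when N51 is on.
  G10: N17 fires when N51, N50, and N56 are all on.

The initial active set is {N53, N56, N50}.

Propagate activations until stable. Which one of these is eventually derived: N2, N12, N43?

N12

N53 is on, so N51 fires (G1).
N51, N50, and N56 are on, so N17 fires (G10).
N17 and N51 are on, so N12 fires (G6).
N2 would need N48 (G4), but N48 never turns on. N43 would need N48 (G8), but N48 never turns on.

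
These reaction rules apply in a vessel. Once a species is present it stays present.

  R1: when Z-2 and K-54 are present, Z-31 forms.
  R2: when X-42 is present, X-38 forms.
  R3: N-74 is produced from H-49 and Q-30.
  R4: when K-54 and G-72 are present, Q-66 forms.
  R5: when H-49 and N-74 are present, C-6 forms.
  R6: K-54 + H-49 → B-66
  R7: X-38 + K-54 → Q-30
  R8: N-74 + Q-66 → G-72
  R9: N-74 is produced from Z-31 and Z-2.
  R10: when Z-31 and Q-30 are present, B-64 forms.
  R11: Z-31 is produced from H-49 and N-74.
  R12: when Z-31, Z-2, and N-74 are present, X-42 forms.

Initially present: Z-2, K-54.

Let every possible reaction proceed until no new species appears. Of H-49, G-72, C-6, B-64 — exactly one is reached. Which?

Z-2 and K-54 present → Z-31 forms (R1).
Z-31 and Z-2 present → N-74 forms (R9).
Z-31, Z-2, and N-74 present → X-42 forms (R12).
X-42 present → X-38 forms (R2).
X-38 and K-54 present → Q-30 forms (R7).
Z-31 and Q-30 present → B-64 forms (R10).
G-72 would need N-74 and Q-66 (R8), but Q-66 never forms. No rule produces H-49, and it is not given. C-6 would need H-49 and N-74 (R5), but H-49 never forms.

B-64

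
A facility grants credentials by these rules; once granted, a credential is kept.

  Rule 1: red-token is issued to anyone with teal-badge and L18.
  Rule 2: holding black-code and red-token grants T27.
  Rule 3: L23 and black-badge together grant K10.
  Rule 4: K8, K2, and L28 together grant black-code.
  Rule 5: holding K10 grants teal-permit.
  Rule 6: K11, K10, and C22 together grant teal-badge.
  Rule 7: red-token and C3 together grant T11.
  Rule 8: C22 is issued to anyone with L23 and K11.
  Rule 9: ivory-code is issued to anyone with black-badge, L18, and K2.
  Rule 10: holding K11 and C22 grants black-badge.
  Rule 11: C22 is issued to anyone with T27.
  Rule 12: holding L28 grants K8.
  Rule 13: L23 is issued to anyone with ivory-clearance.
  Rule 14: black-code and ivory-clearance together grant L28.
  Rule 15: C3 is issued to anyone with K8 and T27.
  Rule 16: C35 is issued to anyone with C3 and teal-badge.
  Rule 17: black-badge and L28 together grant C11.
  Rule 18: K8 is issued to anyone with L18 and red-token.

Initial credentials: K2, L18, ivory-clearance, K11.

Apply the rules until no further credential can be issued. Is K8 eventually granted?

Yes

Holding ivory-clearance grants L23 (Rule 13).
Holding L23 and K11 grants C22 (Rule 8).
Holding K11 and C22 grants black-badge (Rule 10).
Holding L23 and black-badge grants K10 (Rule 3).
Holding K11, K10, and C22 grants teal-badge (Rule 6).
Holding teal-badge and L18 grants red-token (Rule 1).
Holding L18 and red-token grants K8 (Rule 18).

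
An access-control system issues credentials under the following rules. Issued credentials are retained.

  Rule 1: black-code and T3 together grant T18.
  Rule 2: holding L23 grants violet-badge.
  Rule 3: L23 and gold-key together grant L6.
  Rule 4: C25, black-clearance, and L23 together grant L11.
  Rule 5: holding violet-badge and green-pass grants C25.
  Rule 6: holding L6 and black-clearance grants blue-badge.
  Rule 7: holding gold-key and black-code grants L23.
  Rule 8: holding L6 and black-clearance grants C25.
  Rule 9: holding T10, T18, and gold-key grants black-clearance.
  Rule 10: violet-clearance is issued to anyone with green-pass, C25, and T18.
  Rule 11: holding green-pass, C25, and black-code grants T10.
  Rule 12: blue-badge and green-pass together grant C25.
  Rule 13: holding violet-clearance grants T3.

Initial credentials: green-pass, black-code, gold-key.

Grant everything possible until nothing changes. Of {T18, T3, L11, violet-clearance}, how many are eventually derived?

0

T18 would need black-code and T3 (Rule 1), but T3 is never granted.
T3 would need violet-clearance (Rule 13), but violet-clearance is never granted.
L11 would need C25, black-clearance, and L23 (Rule 4), but black-clearance is never granted.
violet-clearance would need green-pass, C25, and T18 (Rule 10), but T18 is never granted.
None of the 4 are reached.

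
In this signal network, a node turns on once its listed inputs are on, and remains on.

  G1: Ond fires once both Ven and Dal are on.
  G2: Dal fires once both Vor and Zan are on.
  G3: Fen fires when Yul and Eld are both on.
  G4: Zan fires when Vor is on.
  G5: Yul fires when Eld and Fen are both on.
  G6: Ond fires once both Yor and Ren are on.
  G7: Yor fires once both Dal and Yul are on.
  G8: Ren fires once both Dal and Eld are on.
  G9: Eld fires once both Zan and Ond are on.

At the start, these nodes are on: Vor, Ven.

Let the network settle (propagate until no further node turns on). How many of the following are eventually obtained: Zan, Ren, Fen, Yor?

2

G4: Vor on → Zan on.
Vor and Zan are on, so Dal fires (G2).
Ven and Dal are on, so Ond fires (G1).
Zan and Ond are on, so Eld fires (G9).
G8: Dal and Eld on → Ren on.
Zan: reached.
Ren: reached.
Fen would need Yul and Eld (G3), but Yul never turns on.
Yor would need Dal and Yul (G7), but Yul never turns on.
Reached: Zan and Ren — 2 of the 4.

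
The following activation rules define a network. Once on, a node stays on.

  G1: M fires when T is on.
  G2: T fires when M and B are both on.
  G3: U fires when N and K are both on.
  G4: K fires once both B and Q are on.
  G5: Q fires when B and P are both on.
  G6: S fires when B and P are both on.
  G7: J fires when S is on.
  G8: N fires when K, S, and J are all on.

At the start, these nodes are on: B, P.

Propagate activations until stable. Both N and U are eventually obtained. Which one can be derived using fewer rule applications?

N

N: G5: B and P on → Q on. B and P are on, so S fires (G6). G4: B and Q on → K on. G7: S on → J on. K, S, and J are on, so N fires (G8). [5 rule applications]
U: B and P are on, so Q fires (G5). G6: B and P on → S on. B and Q are on, so K fires (G4). G7: S on → J on. G8: K, S, and J on → N on. G3: N and K on → U on. [6 rule applications]
N needs fewer.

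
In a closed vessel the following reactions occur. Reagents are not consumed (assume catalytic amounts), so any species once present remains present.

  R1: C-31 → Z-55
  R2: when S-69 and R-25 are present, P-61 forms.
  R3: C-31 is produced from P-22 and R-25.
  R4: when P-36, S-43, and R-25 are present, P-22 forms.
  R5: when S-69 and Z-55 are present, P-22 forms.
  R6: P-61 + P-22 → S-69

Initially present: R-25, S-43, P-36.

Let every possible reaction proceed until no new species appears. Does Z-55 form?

P-36, S-43, and R-25 present → P-22 forms (R4).
P-22 and R-25 present → C-31 forms (R3).
C-31 present → Z-55 forms (R1).

Yes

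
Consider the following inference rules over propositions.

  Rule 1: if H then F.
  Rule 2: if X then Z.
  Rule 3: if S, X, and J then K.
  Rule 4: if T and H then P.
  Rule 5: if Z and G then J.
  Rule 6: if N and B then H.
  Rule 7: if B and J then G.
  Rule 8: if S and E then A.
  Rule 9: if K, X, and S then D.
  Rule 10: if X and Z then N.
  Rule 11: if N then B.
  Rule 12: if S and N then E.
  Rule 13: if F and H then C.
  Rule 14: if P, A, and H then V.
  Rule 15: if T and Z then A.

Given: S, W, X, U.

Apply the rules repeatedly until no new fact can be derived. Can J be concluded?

No

J would need Z and G (Rule 5), but G is never established.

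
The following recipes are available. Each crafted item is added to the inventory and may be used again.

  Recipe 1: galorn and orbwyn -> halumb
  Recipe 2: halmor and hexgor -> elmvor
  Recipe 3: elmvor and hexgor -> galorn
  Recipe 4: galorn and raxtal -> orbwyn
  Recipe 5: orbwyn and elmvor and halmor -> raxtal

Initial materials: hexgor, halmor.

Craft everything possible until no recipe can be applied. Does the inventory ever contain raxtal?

No

raxtal would need orbwyn, elmvor, and halmor (Recipe 5), but orbwyn is never obtained.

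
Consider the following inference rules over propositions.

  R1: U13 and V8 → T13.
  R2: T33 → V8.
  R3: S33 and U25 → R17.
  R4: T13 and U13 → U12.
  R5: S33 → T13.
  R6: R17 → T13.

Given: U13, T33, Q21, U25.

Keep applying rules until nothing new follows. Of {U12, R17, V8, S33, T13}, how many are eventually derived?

From T33, R2 gives V8.
From U13 and V8, R1 gives T13.
From T13 and U13, R4 gives U12.
U12: reached.
R17 would need S33 and U25 (R3), but S33 is never established.
V8: reached.
No rule produces S33, and it is not given.
T13: reached.
Reached: U12, V8, and T13 — 3 of the 5.

3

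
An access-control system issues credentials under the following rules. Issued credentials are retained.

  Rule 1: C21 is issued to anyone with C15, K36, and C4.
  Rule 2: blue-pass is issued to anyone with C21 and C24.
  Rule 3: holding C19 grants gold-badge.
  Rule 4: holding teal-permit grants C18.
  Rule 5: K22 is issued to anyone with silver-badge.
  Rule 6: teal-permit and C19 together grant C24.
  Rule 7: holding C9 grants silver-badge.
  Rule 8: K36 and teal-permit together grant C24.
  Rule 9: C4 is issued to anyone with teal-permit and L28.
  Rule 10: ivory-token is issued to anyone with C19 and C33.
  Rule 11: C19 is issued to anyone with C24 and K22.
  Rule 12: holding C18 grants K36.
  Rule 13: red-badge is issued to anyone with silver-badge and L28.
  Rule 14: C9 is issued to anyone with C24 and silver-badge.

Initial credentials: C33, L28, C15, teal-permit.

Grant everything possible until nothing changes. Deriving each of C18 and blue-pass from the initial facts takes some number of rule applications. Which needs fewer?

C18

C18: Holding teal-permit grants C18 (Rule 4). [1 rule application]
blue-pass: Holding teal-permit and L28 grants C4 (Rule 9). Holding teal-permit grants C18 (Rule 4). Holding C18 grants K36 (Rule 12). Holding K36 and teal-permit grants C24 (Rule 8). Holding C15, K36, and C4 grants C21 (Rule 1). Holding C21 and C24 grants blue-pass (Rule 2). [6 rule applications]
C18 needs fewer.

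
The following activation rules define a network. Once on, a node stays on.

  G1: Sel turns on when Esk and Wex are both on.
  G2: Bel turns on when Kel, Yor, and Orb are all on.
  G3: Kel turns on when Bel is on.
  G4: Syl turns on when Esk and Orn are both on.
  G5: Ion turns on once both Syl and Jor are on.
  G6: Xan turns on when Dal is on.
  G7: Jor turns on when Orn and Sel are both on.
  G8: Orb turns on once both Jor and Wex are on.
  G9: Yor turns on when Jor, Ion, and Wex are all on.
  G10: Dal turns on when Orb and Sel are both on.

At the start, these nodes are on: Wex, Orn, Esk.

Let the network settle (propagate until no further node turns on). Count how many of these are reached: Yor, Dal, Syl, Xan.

4

Esk and Orn are on, so Syl turns on (G4).
G1: Esk and Wex on → Sel on.
Orn and Sel are on, so Jor turns on (G7).
G5: Syl and Jor on → Ion on.
G8: Jor and Wex on → Orb on.
Orb and Sel are on, so Dal turns on (G10).
Jor, Ion, and Wex are on, so Yor turns on (G9).
G6: Dal on → Xan on.
Yor: reached.
Dal: reached.
Syl: reached.
Xan: reached.
All 4 are reached.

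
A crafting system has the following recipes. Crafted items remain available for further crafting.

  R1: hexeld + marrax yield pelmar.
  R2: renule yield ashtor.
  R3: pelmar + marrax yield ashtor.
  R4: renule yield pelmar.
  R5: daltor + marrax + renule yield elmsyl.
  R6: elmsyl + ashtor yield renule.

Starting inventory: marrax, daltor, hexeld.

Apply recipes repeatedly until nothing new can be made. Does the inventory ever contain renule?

renule would need elmsyl and ashtor (R6), but elmsyl is never obtained.

No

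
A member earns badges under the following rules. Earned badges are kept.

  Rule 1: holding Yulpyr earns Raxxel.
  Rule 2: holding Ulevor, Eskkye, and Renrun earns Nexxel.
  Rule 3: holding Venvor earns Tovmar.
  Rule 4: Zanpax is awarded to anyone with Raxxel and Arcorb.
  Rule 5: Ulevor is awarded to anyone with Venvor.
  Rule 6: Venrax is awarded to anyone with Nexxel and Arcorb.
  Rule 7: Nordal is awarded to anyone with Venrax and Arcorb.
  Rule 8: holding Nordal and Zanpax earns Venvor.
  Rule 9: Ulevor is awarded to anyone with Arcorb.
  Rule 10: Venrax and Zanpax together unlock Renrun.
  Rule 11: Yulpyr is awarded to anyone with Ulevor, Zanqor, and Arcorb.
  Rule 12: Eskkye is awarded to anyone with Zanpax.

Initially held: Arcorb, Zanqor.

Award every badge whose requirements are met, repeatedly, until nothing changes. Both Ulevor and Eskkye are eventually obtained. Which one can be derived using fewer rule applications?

Ulevor

Ulevor: With Arcorb, Ulevor is earned (Rule 9). [1 rule application]
Eskkye: With Arcorb, Ulevor is earned (Rule 9). With Ulevor, Zanqor, and Arcorb, Yulpyr is earned (Rule 11). With Yulpyr, Raxxel is earned (Rule 1). With Raxxel and Arcorb, Zanpax is earned (Rule 4). With Zanpax, Eskkye is earned (Rule 12). [5 rule applications]
Ulevor needs fewer.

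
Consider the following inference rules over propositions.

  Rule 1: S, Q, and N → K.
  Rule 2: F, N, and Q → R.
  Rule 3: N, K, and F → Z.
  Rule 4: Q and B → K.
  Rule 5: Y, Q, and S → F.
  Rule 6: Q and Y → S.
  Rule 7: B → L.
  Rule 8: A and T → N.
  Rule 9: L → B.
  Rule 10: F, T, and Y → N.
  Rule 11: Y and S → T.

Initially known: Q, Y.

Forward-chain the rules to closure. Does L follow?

No

L would need B (Rule 7), but B is never established.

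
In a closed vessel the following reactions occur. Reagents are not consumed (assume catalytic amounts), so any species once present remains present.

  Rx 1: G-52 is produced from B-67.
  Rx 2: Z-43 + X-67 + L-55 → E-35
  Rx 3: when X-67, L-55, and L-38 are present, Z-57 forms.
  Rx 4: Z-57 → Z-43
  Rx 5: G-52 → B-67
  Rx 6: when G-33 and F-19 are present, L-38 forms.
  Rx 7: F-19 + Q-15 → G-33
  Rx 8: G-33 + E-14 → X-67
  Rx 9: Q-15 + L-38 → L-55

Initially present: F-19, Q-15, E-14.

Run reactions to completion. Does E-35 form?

F-19 and Q-15 present → G-33 forms (Rx 7).
G-33 and F-19 present → L-38 forms (Rx 6).
G-33 and E-14 present → X-67 forms (Rx 8).
Q-15 and L-38 present → L-55 forms (Rx 9).
X-67, L-55, and L-38 present → Z-57 forms (Rx 3).
Z-57 present → Z-43 forms (Rx 4).
Z-43, X-67, and L-55 present → E-35 forms (Rx 2).

Yes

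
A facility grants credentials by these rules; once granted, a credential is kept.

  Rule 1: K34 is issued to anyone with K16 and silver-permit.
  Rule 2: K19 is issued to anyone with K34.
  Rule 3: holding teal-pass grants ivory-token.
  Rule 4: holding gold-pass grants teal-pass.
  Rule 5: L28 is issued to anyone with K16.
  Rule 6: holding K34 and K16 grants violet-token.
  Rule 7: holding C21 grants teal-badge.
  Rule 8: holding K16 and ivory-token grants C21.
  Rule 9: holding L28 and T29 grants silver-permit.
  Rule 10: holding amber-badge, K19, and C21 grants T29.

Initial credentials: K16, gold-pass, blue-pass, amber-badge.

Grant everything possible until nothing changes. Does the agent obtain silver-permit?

silver-permit would need L28 and T29 (Rule 9), but T29 is never granted.

No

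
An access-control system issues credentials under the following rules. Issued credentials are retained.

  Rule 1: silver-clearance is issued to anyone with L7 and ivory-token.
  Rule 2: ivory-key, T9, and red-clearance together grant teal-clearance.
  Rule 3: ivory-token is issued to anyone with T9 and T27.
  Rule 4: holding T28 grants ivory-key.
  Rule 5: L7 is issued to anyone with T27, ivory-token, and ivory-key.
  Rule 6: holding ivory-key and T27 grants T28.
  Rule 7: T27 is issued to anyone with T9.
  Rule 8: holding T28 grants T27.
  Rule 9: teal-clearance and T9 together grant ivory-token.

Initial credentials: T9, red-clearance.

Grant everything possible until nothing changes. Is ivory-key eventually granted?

ivory-key would need T28 (Rule 4), but T28 is never granted.

No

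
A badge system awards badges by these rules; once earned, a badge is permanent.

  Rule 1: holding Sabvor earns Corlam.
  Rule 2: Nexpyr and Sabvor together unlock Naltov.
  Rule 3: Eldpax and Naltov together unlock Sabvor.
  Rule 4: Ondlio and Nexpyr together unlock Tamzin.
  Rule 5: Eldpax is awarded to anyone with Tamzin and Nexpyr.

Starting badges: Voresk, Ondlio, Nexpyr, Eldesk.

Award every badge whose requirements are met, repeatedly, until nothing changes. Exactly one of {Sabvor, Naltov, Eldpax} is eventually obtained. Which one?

Eldpax

With Ondlio and Nexpyr, Tamzin is earned (Rule 4).
With Tamzin and Nexpyr, Eldpax is earned (Rule 5).
Sabvor would need Eldpax and Naltov (Rule 3), but Naltov is never earned. Naltov would need Nexpyr and Sabvor (Rule 2), but Sabvor is never earned.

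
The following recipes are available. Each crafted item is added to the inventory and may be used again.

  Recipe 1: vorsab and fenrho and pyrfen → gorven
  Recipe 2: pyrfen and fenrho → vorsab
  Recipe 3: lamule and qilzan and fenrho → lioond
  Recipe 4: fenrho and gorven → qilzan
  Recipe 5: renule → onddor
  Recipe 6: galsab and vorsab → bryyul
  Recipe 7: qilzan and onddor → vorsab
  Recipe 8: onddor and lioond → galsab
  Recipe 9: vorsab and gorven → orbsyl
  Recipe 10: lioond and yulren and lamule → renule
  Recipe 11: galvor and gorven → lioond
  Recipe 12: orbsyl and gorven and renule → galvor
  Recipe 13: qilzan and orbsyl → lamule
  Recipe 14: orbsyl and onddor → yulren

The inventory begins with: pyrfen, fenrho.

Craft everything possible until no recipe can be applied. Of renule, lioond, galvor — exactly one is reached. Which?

lioond

Using Recipe 2, pyrfen and fenrho make vorsab.
Using Recipe 1, vorsab, fenrho, and pyrfen make gorven.
Using Recipe 9, vorsab and gorven make orbsyl.
Using Recipe 4, fenrho and gorven make qilzan.
qilzan and orbsyl → lamule (Recipe 13).
Using Recipe 3, lamule, qilzan, and fenrho make lioond.
galvor would need orbsyl, gorven, and renule (Recipe 12), but renule is never obtained. renule would need lioond, yulren, and lamule (Recipe 10), but yulren is never obtained.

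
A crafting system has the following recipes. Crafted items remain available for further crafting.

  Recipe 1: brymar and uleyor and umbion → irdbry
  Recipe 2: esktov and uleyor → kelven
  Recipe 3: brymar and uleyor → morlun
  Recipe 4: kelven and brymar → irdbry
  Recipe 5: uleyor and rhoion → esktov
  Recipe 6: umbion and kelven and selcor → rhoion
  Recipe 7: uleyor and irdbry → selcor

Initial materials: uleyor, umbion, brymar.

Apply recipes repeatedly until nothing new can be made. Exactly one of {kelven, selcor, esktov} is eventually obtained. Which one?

brymar and uleyor and umbion → irdbry (Recipe 1).
Using Recipe 7, uleyor and irdbry make selcor.
esktov would need uleyor and rhoion (Recipe 5), but rhoion is never obtained. kelven would need esktov and uleyor (Recipe 2), but esktov is never obtained.

selcor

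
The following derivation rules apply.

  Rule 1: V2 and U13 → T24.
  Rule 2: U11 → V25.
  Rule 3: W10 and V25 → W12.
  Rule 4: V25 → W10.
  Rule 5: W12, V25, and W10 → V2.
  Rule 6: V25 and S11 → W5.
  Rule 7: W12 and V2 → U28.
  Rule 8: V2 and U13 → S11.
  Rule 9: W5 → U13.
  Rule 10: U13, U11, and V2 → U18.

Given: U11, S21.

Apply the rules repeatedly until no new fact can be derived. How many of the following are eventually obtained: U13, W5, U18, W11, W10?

U11 holds, so V25 follows (Rule 2).
From V25, Rule 4 gives W10.
U13 would need W5 (Rule 9), but W5 is never established.
W5 would need V25 and S11 (Rule 6), but S11 is never established.
U18 would need U13, U11, and V2 (Rule 10), but U13 is never established.
No rule produces W11, and it is not given.
W10: reached.
Reached: W10 — 1 of the 5.

1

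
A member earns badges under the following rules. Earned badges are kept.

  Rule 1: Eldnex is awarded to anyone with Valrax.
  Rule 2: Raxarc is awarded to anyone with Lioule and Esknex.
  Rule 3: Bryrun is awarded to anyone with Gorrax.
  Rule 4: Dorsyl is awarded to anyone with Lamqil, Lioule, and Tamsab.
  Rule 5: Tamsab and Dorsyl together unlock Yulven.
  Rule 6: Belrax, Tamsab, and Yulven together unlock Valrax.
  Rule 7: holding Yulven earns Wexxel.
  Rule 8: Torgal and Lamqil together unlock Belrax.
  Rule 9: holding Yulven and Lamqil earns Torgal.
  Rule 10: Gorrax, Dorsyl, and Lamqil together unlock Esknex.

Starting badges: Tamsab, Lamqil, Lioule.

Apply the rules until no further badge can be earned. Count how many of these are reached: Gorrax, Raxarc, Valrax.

1

With Lamqil, Lioule, and Tamsab, Dorsyl is earned (Rule 4).
With Tamsab and Dorsyl, Yulven is earned (Rule 5).
With Yulven and Lamqil, Torgal is earned (Rule 9).
With Torgal and Lamqil, Belrax is earned (Rule 8).
With Belrax, Tamsab, and Yulven, Valrax is earned (Rule 6).
No rule produces Gorrax, and it is not given.
Raxarc would need Lioule and Esknex (Rule 2), but Esknex is never earned.
Valrax: reached.
Reached: Valrax — 1 of the 3.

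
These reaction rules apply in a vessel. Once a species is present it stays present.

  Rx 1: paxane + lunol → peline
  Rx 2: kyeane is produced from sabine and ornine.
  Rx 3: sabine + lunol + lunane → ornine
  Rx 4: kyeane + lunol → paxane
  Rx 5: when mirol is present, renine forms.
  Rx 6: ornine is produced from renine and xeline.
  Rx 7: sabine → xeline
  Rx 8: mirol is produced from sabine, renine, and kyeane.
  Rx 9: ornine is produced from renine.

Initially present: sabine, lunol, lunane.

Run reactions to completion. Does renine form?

renine would need mirol (Rx 5), but mirol never forms.

No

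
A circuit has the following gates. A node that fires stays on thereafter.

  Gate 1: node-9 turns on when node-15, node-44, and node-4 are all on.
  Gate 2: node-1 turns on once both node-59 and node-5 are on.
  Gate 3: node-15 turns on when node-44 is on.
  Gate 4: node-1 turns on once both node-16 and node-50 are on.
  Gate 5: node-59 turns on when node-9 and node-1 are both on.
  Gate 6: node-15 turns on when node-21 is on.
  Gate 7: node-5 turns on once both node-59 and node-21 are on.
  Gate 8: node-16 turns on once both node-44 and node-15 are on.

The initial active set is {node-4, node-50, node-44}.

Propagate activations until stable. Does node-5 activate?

No

node-5 would need node-59 and node-21 (Gate 7), but node-21 never turns on.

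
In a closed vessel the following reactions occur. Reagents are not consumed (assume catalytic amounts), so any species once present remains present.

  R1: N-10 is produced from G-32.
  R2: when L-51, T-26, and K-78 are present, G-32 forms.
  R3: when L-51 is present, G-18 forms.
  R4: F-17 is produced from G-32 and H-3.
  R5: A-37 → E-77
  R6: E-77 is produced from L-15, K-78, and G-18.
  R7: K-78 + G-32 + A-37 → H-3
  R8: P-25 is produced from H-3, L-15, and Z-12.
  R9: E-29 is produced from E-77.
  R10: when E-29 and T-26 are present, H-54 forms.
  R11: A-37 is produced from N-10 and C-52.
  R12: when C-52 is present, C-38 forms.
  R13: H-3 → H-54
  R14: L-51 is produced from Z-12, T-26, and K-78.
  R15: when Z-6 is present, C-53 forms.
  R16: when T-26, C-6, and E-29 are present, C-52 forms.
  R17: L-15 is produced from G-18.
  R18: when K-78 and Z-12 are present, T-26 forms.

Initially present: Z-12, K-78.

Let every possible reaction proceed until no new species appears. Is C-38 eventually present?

No

C-38 would need C-52 (R12), but C-52 never forms.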